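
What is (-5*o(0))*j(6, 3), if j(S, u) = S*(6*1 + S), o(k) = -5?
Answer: 1800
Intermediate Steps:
j(S, u) = S*(6 + S)
(-5*o(0))*j(6, 3) = (-5*(-5))*(6*(6 + 6)) = 25*(6*12) = 25*72 = 1800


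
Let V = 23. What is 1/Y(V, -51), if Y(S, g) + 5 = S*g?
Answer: -1/1178 ≈ -0.00084890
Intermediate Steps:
Y(S, g) = -5 + S*g
1/Y(V, -51) = 1/(-5 + 23*(-51)) = 1/(-5 - 1173) = 1/(-1178) = -1/1178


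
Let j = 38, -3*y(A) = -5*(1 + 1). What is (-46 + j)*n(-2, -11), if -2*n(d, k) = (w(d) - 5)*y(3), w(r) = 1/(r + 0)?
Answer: -220/3 ≈ -73.333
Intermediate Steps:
y(A) = 10/3 (y(A) = -(-5)*(1 + 1)/3 = -(-5)*2/3 = -⅓*(-10) = 10/3)
w(r) = 1/r
n(d, k) = 25/3 - 5/(3*d) (n(d, k) = -(1/d - 5)*10/(2*3) = -(-5 + 1/d)*10/(2*3) = -(-50/3 + 10/(3*d))/2 = 25/3 - 5/(3*d))
(-46 + j)*n(-2, -11) = (-46 + 38)*((5/3)*(-1 + 5*(-2))/(-2)) = -40*(-1)*(-1 - 10)/(3*2) = -40*(-1)*(-11)/(3*2) = -8*55/6 = -220/3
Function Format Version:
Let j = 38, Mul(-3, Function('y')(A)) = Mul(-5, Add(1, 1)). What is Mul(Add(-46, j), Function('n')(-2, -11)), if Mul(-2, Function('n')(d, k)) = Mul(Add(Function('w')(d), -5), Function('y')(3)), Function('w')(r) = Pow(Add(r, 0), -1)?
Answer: Rational(-220, 3) ≈ -73.333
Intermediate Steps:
Function('y')(A) = Rational(10, 3) (Function('y')(A) = Mul(Rational(-1, 3), Mul(-5, Add(1, 1))) = Mul(Rational(-1, 3), Mul(-5, 2)) = Mul(Rational(-1, 3), -10) = Rational(10, 3))
Function('w')(r) = Pow(r, -1)
Function('n')(d, k) = Add(Rational(25, 3), Mul(Rational(-5, 3), Pow(d, -1))) (Function('n')(d, k) = Mul(Rational(-1, 2), Mul(Add(Pow(d, -1), -5), Rational(10, 3))) = Mul(Rational(-1, 2), Mul(Add(-5, Pow(d, -1)), Rational(10, 3))) = Mul(Rational(-1, 2), Add(Rational(-50, 3), Mul(Rational(10, 3), Pow(d, -1)))) = Add(Rational(25, 3), Mul(Rational(-5, 3), Pow(d, -1))))
Mul(Add(-46, j), Function('n')(-2, -11)) = Mul(Add(-46, 38), Mul(Rational(5, 3), Pow(-2, -1), Add(-1, Mul(5, -2)))) = Mul(-8, Mul(Rational(5, 3), Rational(-1, 2), Add(-1, -10))) = Mul(-8, Mul(Rational(5, 3), Rational(-1, 2), -11)) = Mul(-8, Rational(55, 6)) = Rational(-220, 3)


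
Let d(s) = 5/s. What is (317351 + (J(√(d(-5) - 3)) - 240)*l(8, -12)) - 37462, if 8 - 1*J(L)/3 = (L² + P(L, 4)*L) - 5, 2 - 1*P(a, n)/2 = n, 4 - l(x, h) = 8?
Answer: 280645 - 96*I ≈ 2.8065e+5 - 96.0*I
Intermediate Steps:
l(x, h) = -4 (l(x, h) = 4 - 1*8 = 4 - 8 = -4)
P(a, n) = 4 - 2*n
J(L) = 39 - 3*L² + 12*L (J(L) = 24 - 3*((L² + (4 - 2*4)*L) - 5) = 24 - 3*((L² + (4 - 8)*L) - 5) = 24 - 3*((L² - 4*L) - 5) = 24 - 3*(-5 + L² - 4*L) = 24 + (15 - 3*L² + 12*L) = 39 - 3*L² + 12*L)
(317351 + (J(√(d(-5) - 3)) - 240)*l(8, -12)) - 37462 = (317351 + ((39 - 3*(√(5/(-5) - 3))² + 12*√(5/(-5) - 3)) - 240)*(-4)) - 37462 = (317351 + ((39 - 3*(√(5*(-⅕) - 3))² + 12*√(5*(-⅕) - 3)) - 240)*(-4)) - 37462 = (317351 + ((39 - 3*(√(-1 - 3))² + 12*√(-1 - 3)) - 240)*(-4)) - 37462 = (317351 + ((39 - 3*(√(-4))² + 12*√(-4)) - 240)*(-4)) - 37462 = (317351 + ((39 - 3*(2*I)² + 12*(2*I)) - 240)*(-4)) - 37462 = (317351 + ((39 - 3*(-4) + 24*I) - 240)*(-4)) - 37462 = (317351 + ((39 + 12 + 24*I) - 240)*(-4)) - 37462 = (317351 + ((51 + 24*I) - 240)*(-4)) - 37462 = (317351 + (-189 + 24*I)*(-4)) - 37462 = (317351 + (756 - 96*I)) - 37462 = (318107 - 96*I) - 37462 = 280645 - 96*I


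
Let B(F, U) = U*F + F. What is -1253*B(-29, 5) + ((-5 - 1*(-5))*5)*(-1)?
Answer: 218022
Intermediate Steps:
B(F, U) = F + F*U (B(F, U) = F*U + F = F + F*U)
-1253*B(-29, 5) + ((-5 - 1*(-5))*5)*(-1) = -(-36337)*(1 + 5) + ((-5 - 1*(-5))*5)*(-1) = -(-36337)*6 + ((-5 + 5)*5)*(-1) = -1253*(-174) + (0*5)*(-1) = 218022 + 0*(-1) = 218022 + 0 = 218022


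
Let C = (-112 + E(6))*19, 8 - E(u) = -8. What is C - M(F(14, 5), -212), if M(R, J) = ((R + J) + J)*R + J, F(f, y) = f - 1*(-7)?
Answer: 6851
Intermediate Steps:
E(u) = 16 (E(u) = 8 - 1*(-8) = 8 + 8 = 16)
F(f, y) = 7 + f (F(f, y) = f + 7 = 7 + f)
M(R, J) = J + R*(R + 2*J) (M(R, J) = ((J + R) + J)*R + J = (R + 2*J)*R + J = R*(R + 2*J) + J = J + R*(R + 2*J))
C = -1824 (C = (-112 + 16)*19 = -96*19 = -1824)
C - M(F(14, 5), -212) = -1824 - (-212 + (7 + 14)**2 + 2*(-212)*(7 + 14)) = -1824 - (-212 + 21**2 + 2*(-212)*21) = -1824 - (-212 + 441 - 8904) = -1824 - 1*(-8675) = -1824 + 8675 = 6851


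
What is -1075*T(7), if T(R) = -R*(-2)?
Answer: -15050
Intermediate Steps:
T(R) = 2*R
-1075*T(7) = -2150*7 = -1075*14 = -15050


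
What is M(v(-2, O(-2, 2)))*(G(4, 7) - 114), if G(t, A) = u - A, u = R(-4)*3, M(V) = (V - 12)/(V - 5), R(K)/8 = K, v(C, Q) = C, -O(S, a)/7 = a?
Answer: -434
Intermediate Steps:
O(S, a) = -7*a
R(K) = 8*K
M(V) = (-12 + V)/(-5 + V)
u = -96 (u = (8*(-4))*3 = -32*3 = -96)
G(t, A) = -96 - A
M(v(-2, O(-2, 2)))*(G(4, 7) - 114) = ((-12 - 2)/(-5 - 2))*((-96 - 1*7) - 114) = (-14/(-7))*((-96 - 7) - 114) = (-1/7*(-14))*(-103 - 114) = 2*(-217) = -434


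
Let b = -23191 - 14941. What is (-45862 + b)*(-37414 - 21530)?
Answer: 4950942336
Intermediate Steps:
b = -38132
(-45862 + b)*(-37414 - 21530) = (-45862 - 38132)*(-37414 - 21530) = -83994*(-58944) = 4950942336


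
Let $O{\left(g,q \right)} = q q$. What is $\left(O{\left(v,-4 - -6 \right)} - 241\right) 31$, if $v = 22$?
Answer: $-7347$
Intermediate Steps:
$O{\left(g,q \right)} = q^{2}$
$\left(O{\left(v,-4 - -6 \right)} - 241\right) 31 = \left(\left(-4 - -6\right)^{2} - 241\right) 31 = \left(\left(-4 + 6\right)^{2} - 241\right) 31 = \left(2^{2} - 241\right) 31 = \left(4 - 241\right) 31 = \left(-237\right) 31 = -7347$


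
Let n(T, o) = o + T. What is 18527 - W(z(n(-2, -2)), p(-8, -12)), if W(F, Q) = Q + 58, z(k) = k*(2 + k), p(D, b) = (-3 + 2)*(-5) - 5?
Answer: 18469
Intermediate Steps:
p(D, b) = 0 (p(D, b) = -1*(-5) - 5 = 5 - 5 = 0)
n(T, o) = T + o
W(F, Q) = 58 + Q
18527 - W(z(n(-2, -2)), p(-8, -12)) = 18527 - (58 + 0) = 18527 - 1*58 = 18527 - 58 = 18469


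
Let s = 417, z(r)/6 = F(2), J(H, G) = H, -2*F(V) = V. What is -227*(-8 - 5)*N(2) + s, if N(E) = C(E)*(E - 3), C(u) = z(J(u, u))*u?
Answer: 35829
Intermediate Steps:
F(V) = -V/2
z(r) = -6 (z(r) = 6*(-½*2) = 6*(-1) = -6)
C(u) = -6*u
N(E) = -6*E*(-3 + E) (N(E) = (-6*E)*(E - 3) = (-6*E)*(-3 + E) = -6*E*(-3 + E))
-227*(-8 - 5)*N(2) + s = -227*(-8 - 5)*6*2*(3 - 1*2) + 417 = -(-2951)*6*2*(3 - 2) + 417 = -(-2951)*6*2*1 + 417 = -(-2951)*12 + 417 = -227*(-156) + 417 = 35412 + 417 = 35829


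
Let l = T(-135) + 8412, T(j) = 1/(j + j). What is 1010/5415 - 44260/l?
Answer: -12483276322/2459751837 ≈ -5.0750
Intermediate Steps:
T(j) = 1/(2*j)
l = 2271239/270 (l = (1/2)/(-135) + 8412 = (1/2)*(-1/135) + 8412 = -1/270 + 8412 = 2271239/270 ≈ 8412.0)
1010/5415 - 44260/l = 1010/5415 - 44260/2271239/270 = 1010*(1/5415) - 44260*270/2271239 = 202/1083 - 11950200/2271239 = -12483276322/2459751837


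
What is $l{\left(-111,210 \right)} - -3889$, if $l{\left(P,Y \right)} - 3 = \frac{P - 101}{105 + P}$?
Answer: $\frac{11782}{3} \approx 3927.3$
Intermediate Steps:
$l{\left(P,Y \right)} = 3 + \frac{-101 + P}{105 + P}$ ($l{\left(P,Y \right)} = 3 + \frac{P - 101}{105 + P} = 3 + \frac{-101 + P}{105 + P}$)
$l{\left(-111,210 \right)} - -3889 = \frac{2 \left(107 + 2 \left(-111\right)\right)}{105 - 111} - -3889 = \frac{2 \left(107 - 222\right)}{-6} + \left(-6240 + 10129\right) = 2 \left(- \frac{1}{6}\right) \left(-115\right) + 3889 = \frac{115}{3} + 3889 = \frac{11782}{3}$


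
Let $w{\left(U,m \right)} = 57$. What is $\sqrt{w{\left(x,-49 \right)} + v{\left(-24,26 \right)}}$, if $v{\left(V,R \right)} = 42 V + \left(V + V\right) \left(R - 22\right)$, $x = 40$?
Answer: $3 i \sqrt{127} \approx 33.808 i$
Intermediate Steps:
$v{\left(V,R \right)} = 42 V + 2 V \left(-22 + R\right)$
$\sqrt{w{\left(x,-49 \right)} + v{\left(-24,26 \right)}} = \sqrt{57 + 2 \left(-24\right) \left(-1 + 26\right)} = \sqrt{57 + 2 \left(-24\right) 25} = \sqrt{57 - 1200} = \sqrt{-1143} = 3 i \sqrt{127}$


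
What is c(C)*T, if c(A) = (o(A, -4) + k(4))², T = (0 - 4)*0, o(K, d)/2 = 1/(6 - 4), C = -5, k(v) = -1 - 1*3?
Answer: 0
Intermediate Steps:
k(v) = -4 (k(v) = -1 - 3 = -4)
o(K, d) = 1 (o(K, d) = 2/(6 - 4) = 2/2 = 2*(½) = 1)
T = 0 (T = -4*0 = 0)
c(A) = 9 (c(A) = (1 - 4)² = (-3)² = 9)
c(C)*T = 9*0 = 0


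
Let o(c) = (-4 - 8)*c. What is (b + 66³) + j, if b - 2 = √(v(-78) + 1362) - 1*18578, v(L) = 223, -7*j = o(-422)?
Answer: 1877376/7 + √1585 ≈ 2.6824e+5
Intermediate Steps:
o(c) = -12*c
j = -5064/7 (j = -(-12)*(-422)/7 = -⅐*5064 = -5064/7 ≈ -723.43)
b = -18576 + √1585 (b = 2 + (√(223 + 1362) - 1*18578) = 2 + (√1585 - 18578) = 2 + (-18578 + √1585) = -18576 + √1585 ≈ -18536.)
(b + 66³) + j = ((-18576 + √1585) + 66³) - 5064/7 = ((-18576 + √1585) + 287496) - 5064/7 = (268920 + √1585) - 5064/7 = 1877376/7 + √1585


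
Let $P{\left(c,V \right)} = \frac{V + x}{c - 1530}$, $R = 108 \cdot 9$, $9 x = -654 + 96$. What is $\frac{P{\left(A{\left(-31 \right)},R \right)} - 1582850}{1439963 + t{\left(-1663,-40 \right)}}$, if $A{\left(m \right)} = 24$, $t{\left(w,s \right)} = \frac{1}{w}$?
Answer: $- \frac{1982107257815}{1803177826404} \approx -1.0992$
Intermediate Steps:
$x = -62$ ($x = \frac{-654 + 96}{9} = \frac{1}{9} \left(-558\right) = -62$)
$R = 972$
$P{\left(c,V \right)} = \frac{-62 + V}{-1530 + c}$ ($P{\left(c,V \right)} = \frac{V - 62}{c - 1530} = \frac{-62 + V}{-1530 + c}$)
$\frac{P{\left(A{\left(-31 \right)},R \right)} - 1582850}{1439963 + t{\left(-1663,-40 \right)}} = \frac{\frac{-62 + 972}{-1530 + 24} - 1582850}{1439963 + \frac{1}{-1663}} = \frac{\frac{1}{-1506} \cdot 910 - 1582850}{1439963 - \frac{1}{1663}} = \frac{\left(- \frac{1}{1506}\right) 910 - 1582850}{\frac{2394658468}{1663}} = \left(- \frac{455}{753} - 1582850\right) \frac{1663}{2394658468} = \left(- \frac{1191886505}{753}\right) \frac{1663}{2394658468} = - \frac{1982107257815}{1803177826404}$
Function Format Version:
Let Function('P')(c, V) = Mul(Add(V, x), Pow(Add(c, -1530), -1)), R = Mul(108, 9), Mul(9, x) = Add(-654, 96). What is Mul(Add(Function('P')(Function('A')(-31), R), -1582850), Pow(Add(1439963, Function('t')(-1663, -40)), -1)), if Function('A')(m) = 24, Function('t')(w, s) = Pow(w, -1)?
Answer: Rational(-1982107257815, 1803177826404) ≈ -1.0992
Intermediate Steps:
x = -62 (x = Mul(Rational(1, 9), Add(-654, 96)) = Mul(Rational(1, 9), -558) = -62)
R = 972
Function('P')(c, V) = Mul(Pow(Add(-1530, c), -1), Add(-62, V)) (Function('P')(c, V) = Mul(Add(V, -62), Pow(Add(c, -1530), -1)) = Mul(Add(-62, V), Pow(Add(-1530, c), -1)) = Mul(Pow(Add(-1530, c), -1), Add(-62, V)))
Mul(Add(Function('P')(Function('A')(-31), R), -1582850), Pow(Add(1439963, Function('t')(-1663, -40)), -1)) = Mul(Add(Mul(Pow(Add(-1530, 24), -1), Add(-62, 972)), -1582850), Pow(Add(1439963, Pow(-1663, -1)), -1)) = Mul(Add(Mul(Pow(-1506, -1), 910), -1582850), Pow(Add(1439963, Rational(-1, 1663)), -1)) = Mul(Add(Mul(Rational(-1, 1506), 910), -1582850), Pow(Rational(2394658468, 1663), -1)) = Mul(Add(Rational(-455, 753), -1582850), Rational(1663, 2394658468)) = Mul(Rational(-1191886505, 753), Rational(1663, 2394658468)) = Rational(-1982107257815, 1803177826404)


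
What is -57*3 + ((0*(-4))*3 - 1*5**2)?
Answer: -196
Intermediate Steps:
-57*3 + ((0*(-4))*3 - 1*5**2) = -171 + (0*3 - 1*25) = -171 + (0 - 25) = -171 - 25 = -196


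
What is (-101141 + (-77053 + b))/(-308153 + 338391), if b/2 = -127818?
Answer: -216915/15119 ≈ -14.347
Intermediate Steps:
b = -255636 (b = 2*(-127818) = -255636)
(-101141 + (-77053 + b))/(-308153 + 338391) = (-101141 + (-77053 - 255636))/(-308153 + 338391) = (-101141 - 332689)/30238 = -433830*1/30238 = -216915/15119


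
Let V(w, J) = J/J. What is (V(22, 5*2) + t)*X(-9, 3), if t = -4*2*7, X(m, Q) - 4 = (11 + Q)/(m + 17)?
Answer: -1265/4 ≈ -316.25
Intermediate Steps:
X(m, Q) = 4 + (11 + Q)/(17 + m) (X(m, Q) = 4 + (11 + Q)/(m + 17) = 4 + (11 + Q)/(17 + m))
V(w, J) = 1
t = -56 (t = -8*7 = -56)
(V(22, 5*2) + t)*X(-9, 3) = (1 - 56)*((79 + 3 + 4*(-9))/(17 - 9)) = -55*(79 + 3 - 36)/8 = -55*46/8 = -55*23/4 = -1265/4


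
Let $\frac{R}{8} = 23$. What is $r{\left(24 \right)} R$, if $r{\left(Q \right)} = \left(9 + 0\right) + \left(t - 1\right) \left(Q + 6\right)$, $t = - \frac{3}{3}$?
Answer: $-9384$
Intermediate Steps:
$t = -1$ ($t = \left(-3\right) \frac{1}{3} = -1$)
$R = 184$ ($R = 8 \cdot 23 = 184$)
$r{\left(Q \right)} = -3 - 2 Q$ ($r{\left(Q \right)} = \left(9 + 0\right) + \left(-1 - 1\right) \left(Q + 6\right) = 9 - 2 \left(6 + Q\right) = 9 - \left(12 + 2 Q\right) = -3 - 2 Q$)
$r{\left(24 \right)} R = \left(-3 - 48\right) 184 = \left(-51\right) 184 = -9384$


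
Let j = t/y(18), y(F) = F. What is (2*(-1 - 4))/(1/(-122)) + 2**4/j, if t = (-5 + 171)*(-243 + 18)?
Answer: 2531484/2075 ≈ 1220.0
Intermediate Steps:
t = -37350 (t = 166*(-225) = -37350)
j = -2075 (j = -37350/18 = -37350*1/18 = -2075)
(2*(-1 - 4))/(1/(-122)) + 2**4/j = (2*(-1 - 4))/(1/(-122)) + 2**4/(-2075) = (2*(-5))/(-1/122) + 16*(-1/2075) = -10*(-122) - 16/2075 = 1220 - 16/2075 = 2531484/2075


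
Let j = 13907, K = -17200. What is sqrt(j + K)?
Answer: I*sqrt(3293) ≈ 57.385*I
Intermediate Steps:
sqrt(j + K) = sqrt(13907 - 17200) = sqrt(-3293) = I*sqrt(3293)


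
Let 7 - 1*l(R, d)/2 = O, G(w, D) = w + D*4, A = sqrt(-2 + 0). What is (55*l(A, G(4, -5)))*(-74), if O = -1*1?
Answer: -65120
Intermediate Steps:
A = I*sqrt(2) (A = sqrt(-2) = I*sqrt(2) ≈ 1.4142*I)
G(w, D) = w + 4*D
O = -1
l(R, d) = 16 (l(R, d) = 14 - 2*(-1) = 14 + 2 = 16)
(55*l(A, G(4, -5)))*(-74) = (55*16)*(-74) = 880*(-74) = -65120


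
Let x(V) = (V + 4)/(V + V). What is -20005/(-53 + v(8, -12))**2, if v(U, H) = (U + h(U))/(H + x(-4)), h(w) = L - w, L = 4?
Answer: -36009/5120 ≈ -7.0330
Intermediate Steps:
x(V) = (4 + V)/(2*V) (x(V) = (4 + V)/((2*V)) = (4 + V)*(1/(2*V)) = (4 + V)/(2*V))
h(w) = 4 - w
v(U, H) = 4/H (v(U, H) = (U + (4 - U))/(H + (1/2)*(4 - 4)/(-4)) = 4/(H + (1/2)*(-1/4)*0) = 4/(H + 0) = 4/H)
-20005/(-53 + v(8, -12))**2 = -20005/(-53 + 4/(-12))**2 = -20005/(-53 + 4*(-1/12))**2 = -20005/(-53 - 1/3)**2 = -20005/((-160/3)**2) = -20005/25600/9 = -20005*9/25600 = -36009/5120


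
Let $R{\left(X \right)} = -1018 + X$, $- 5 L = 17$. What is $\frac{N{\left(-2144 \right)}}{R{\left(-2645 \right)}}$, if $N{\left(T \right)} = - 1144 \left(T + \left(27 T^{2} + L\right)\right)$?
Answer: $\frac{7170784088}{185} \approx 3.8761 \cdot 10^{7}$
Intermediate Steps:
$L = - \frac{17}{5}$ ($L = \left(- \frac{1}{5}\right) 17 = - \frac{17}{5} \approx -3.4$)
$N{\left(T \right)} = \frac{19448}{5} - 30888 T^{2} - 1144 T$ ($N{\left(T \right)} = - 1144 \left(T + \left(27 T^{2} - \frac{17}{5}\right)\right) = - 1144 \left(T + \left(- \frac{17}{5} + 27 T^{2}\right)\right) = - 1144 \left(- \frac{17}{5} + T + 27 T^{2}\right) = \frac{19448}{5} - 30888 T^{2} - 1144 T$)
$\frac{N{\left(-2144 \right)}}{R{\left(-2645 \right)}} = \frac{\frac{19448}{5} - 30888 \left(-2144\right)^{2} - -2452736}{-1018 - 2645} = \frac{\frac{19448}{5} - 141983981568 + 2452736}{-3663} = \left(\frac{19448}{5} - 141983981568 + 2452736\right) \left(- \frac{1}{3663}\right) = \left(- \frac{709907624712}{5}\right) \left(- \frac{1}{3663}\right) = \frac{7170784088}{185}$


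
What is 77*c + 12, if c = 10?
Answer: 782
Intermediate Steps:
77*c + 12 = 77*10 + 12 = 770 + 12 = 782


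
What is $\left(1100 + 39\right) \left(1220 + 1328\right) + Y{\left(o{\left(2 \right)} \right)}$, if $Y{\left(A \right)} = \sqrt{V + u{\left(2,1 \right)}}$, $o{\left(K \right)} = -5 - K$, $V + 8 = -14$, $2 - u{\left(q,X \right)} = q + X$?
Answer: $2902172 + i \sqrt{23} \approx 2.9022 \cdot 10^{6} + 4.7958 i$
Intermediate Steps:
$u{\left(q,X \right)} = 2 - X - q$ ($u{\left(q,X \right)} = 2 - \left(q + X\right) = 2 - \left(X + q\right) = 2 - X - q$)
$V = -22$ ($V = -8 - 14 = -22$)
$Y{\left(A \right)} = i \sqrt{23}$ ($Y{\left(A \right)} = \sqrt{-22 - 1} = \sqrt{-23} = i \sqrt{23}$)
$\left(1100 + 39\right) \left(1220 + 1328\right) + Y{\left(o{\left(2 \right)} \right)} = \left(1100 + 39\right) \left(1220 + 1328\right) + i \sqrt{23} = 1139 \cdot 2548 + i \sqrt{23} = 2902172 + i \sqrt{23}$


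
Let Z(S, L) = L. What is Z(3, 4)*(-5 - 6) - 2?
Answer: -46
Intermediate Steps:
Z(3, 4)*(-5 - 6) - 2 = 4*(-5 - 6) - 2 = 4*(-11) - 2 = -44 - 2 = -46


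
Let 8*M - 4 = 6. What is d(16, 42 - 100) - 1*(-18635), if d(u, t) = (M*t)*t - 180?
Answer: 22660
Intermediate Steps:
M = 5/4 (M = ½ + (⅛)*6 = ½ + ¾ = 5/4 ≈ 1.2500)
d(u, t) = -180 + 5*t²/4 (d(u, t) = (5*t/4)*t - 180 = 5*t²/4 - 180 = -180 + 5*t²/4)
d(16, 42 - 100) - 1*(-18635) = (-180 + 5*(42 - 100)²/4) - 1*(-18635) = (-180 + (5/4)*(-58)²) + 18635 = (-180 + (5/4)*3364) + 18635 = (-180 + 4205) + 18635 = 4025 + 18635 = 22660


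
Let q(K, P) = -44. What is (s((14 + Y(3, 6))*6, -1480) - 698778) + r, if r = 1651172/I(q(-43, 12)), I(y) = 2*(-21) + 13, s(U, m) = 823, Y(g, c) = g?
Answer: -21891867/29 ≈ -7.5489e+5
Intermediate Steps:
I(y) = -29 (I(y) = -42 + 13 = -29)
r = -1651172/29 (r = 1651172/(-29) = 1651172*(-1/29) = -1651172/29 ≈ -56937.)
(s((14 + Y(3, 6))*6, -1480) - 698778) + r = (823 - 698778) - 1651172/29 = -697955 - 1651172/29 = -21891867/29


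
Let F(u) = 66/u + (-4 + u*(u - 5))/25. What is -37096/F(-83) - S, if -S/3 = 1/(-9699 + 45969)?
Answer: -744493979/5844306 ≈ -127.39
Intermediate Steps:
F(u) = -4/25 + 66/u + u*(-5 + u)/25 (F(u) = 66/u + (-4 + u*(-5 + u))*(1/25) = 66/u + (-4/25 + u*(-5 + u)/25) = -4/25 + 66/u + u*(-5 + u)/25)
S = -1/12090 (S = -3/(-9699 + 45969) = -3/36270 = -3*1/36270 = -1/12090 ≈ -8.2713e-5)
-37096/F(-83) - S = -37096*(-2075/(1650 - 1*(-83)*(4 - 1*(-83)² + 5*(-83)))) - 1*(-1/12090) = -37096*(-2075/(1650 - 1*(-83)*(4 - 1*6889 - 415))) + 1/12090 = -37096*(-2075/(1650 - 1*(-83)*(4 - 6889 - 415))) + 1/12090 = -37096*(-2075/(1650 - 1*(-83)*(-7300))) + 1/12090 = -37096*(-2075/(1650 - 605900)) + 1/12090 = -37096/((1/25)*(-1/83)*(-604250)) + 1/12090 = -37096/24170/83 + 1/12090 = -37096*83/24170 + 1/12090 = -1539484/12085 + 1/12090 = -744493979/5844306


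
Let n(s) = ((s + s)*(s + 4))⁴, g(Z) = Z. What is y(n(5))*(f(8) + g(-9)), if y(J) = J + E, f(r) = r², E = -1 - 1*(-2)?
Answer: 3608550055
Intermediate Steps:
E = 1 (E = -1 + 2 = 1)
n(s) = 16*s⁴*(4 + s)⁴ (n(s) = ((2*s)*(4 + s))⁴ = (2*s*(4 + s))⁴ = 16*s⁴*(4 + s)⁴)
y(J) = 1 + J (y(J) = J + 1 = 1 + J)
y(n(5))*(f(8) + g(-9)) = (1 + 16*5⁴*(4 + 5)⁴)*(8² - 9) = (1 + 16*625*9⁴)*(64 - 9) = (1 + 16*625*6561)*55 = (1 + 65610000)*55 = 65610001*55 = 3608550055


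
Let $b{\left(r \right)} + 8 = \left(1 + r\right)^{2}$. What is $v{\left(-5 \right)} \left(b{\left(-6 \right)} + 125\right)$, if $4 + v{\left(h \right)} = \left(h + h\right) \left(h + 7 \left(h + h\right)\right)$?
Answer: $105932$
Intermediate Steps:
$b{\left(r \right)} = -8 + \left(1 + r\right)^{2}$
$v{\left(h \right)} = -4 + 30 h^{2}$ ($v{\left(h \right)} = -4 + \left(h + h\right) \left(h + 7 \left(h + h\right)\right) = -4 + 2 h \left(h + 7 \cdot 2 h\right) = -4 + 2 h \left(h + 14 h\right) = -4 + 2 h 15 h = -4 + 30 h^{2}$)
$v{\left(-5 \right)} \left(b{\left(-6 \right)} + 125\right) = \left(-4 + 30 \left(-5\right)^{2}\right) \left(\left(-8 + \left(1 - 6\right)^{2}\right) + 125\right) = \left(-4 + 30 \cdot 25\right) \left(\left(-8 + \left(-5\right)^{2}\right) + 125\right) = \left(-4 + 750\right) \left(\left(-8 + 25\right) + 125\right) = 746 \left(17 + 125\right) = 746 \cdot 142 = 105932$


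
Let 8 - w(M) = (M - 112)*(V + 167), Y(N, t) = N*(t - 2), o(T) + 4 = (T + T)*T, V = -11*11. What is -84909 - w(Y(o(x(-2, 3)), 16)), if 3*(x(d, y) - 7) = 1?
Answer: -210413/9 ≈ -23379.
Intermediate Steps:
V = -121
x(d, y) = 22/3 (x(d, y) = 7 + (⅓)*1 = 7 + ⅓ = 22/3)
o(T) = -4 + 2*T² (o(T) = -4 + (T + T)*T = -4 + (2*T)*T = -4 + 2*T²)
Y(N, t) = N*(-2 + t)
w(M) = 5160 - 46*M (w(M) = 8 - (M - 112)*(-121 + 167) = 8 - (-112 + M)*46 = 8 - (-5152 + 46*M) = 8 + (5152 - 46*M) = 5160 - 46*M)
-84909 - w(Y(o(x(-2, 3)), 16)) = -84909 - (5160 - 46*(-4 + 2*(22/3)²)*(-2 + 16)) = -84909 - (5160 - 46*(-4 + 2*(484/9))*14) = -84909 - (5160 - 46*(-4 + 968/9)*14) = -84909 - (5160 - 42872*14/9) = -84909 - (5160 - 46*13048/9) = -84909 - (5160 - 600208/9) = -84909 - 1*(-553768/9) = -84909 + 553768/9 = -210413/9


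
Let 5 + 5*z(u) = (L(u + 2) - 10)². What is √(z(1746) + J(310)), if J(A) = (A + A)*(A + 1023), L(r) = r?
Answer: 3*√3973855/5 ≈ 1196.1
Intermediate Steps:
J(A) = 2*A*(1023 + A) (J(A) = (2*A)*(1023 + A) = 2*A*(1023 + A))
z(u) = -1 + (-8 + u)²/5 (z(u) = -1 + ((u + 2) - 10)²/5 = -1 + ((2 + u) - 10)²/5 = -1 + (-8 + u)²/5)
√(z(1746) + J(310)) = √((-1 + (-8 + 1746)²/5) + 2*310*(1023 + 310)) = √((-1 + (⅕)*1738²) + 2*310*1333) = √((-1 + (⅕)*3020644) + 826460) = √((-1 + 3020644/5) + 826460) = √(3020639/5 + 826460) = √(7152939/5) = 3*√3973855/5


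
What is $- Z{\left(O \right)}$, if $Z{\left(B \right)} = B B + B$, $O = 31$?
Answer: $-992$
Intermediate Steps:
$Z{\left(B \right)} = B + B^{2}$ ($Z{\left(B \right)} = B^{2} + B = B + B^{2}$)
$- Z{\left(O \right)} = - 31 \left(1 + 31\right) = - 31 \cdot 32 = \left(-1\right) 992 = -992$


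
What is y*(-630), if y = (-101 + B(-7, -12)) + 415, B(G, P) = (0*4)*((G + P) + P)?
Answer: -197820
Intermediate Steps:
B(G, P) = 0 (B(G, P) = 0*(G + 2*P) = 0)
y = 314 (y = (-101 + 0) + 415 = -101 + 415 = 314)
y*(-630) = 314*(-630) = -197820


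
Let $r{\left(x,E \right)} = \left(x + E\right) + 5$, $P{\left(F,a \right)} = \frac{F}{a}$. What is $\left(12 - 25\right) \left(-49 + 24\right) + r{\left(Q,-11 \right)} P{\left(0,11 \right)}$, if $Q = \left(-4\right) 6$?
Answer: $325$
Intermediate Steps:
$Q = -24$
$r{\left(x,E \right)} = 5 + E + x$ ($r{\left(x,E \right)} = \left(E + x\right) + 5 = 5 + E + x$)
$\left(12 - 25\right) \left(-49 + 24\right) + r{\left(Q,-11 \right)} P{\left(0,11 \right)} = \left(12 - 25\right) \left(-49 + 24\right) + \left(5 - 11 - 24\right) \frac{0}{11} = \left(-13\right) \left(-25\right) - 30 \cdot 0 \cdot \frac{1}{11} = 325 - 0 = 325 + 0 = 325$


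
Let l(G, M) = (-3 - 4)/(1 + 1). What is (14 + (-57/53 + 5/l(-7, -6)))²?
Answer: 18190225/137641 ≈ 132.16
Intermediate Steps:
l(G, M) = -7/2
(14 + (-57/53 + 5/l(-7, -6)))² = (14 + (-57/53 + 5/(-7/2)))² = (14 + (-57*1/53 + 5*(-2/7)))² = (14 + (-57/53 - 10/7))² = (14 - 929/371)² = (4265/371)² = 18190225/137641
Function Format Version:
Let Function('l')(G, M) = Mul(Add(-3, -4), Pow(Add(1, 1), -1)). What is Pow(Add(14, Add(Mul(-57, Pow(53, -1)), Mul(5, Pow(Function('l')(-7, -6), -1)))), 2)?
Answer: Rational(18190225, 137641) ≈ 132.16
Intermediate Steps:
Function('l')(G, M) = Rational(-7, 2) (Function('l')(G, M) = Mul(-7, Pow(2, -1)) = Mul(-7, Rational(1, 2)) = Rational(-7, 2))
Pow(Add(14, Add(Mul(-57, Pow(53, -1)), Mul(5, Pow(Function('l')(-7, -6), -1)))), 2) = Pow(Add(14, Add(Mul(-57, Pow(53, -1)), Mul(5, Pow(Rational(-7, 2), -1)))), 2) = Pow(Add(14, Add(Mul(-57, Rational(1, 53)), Mul(5, Rational(-2, 7)))), 2) = Pow(Add(14, Add(Rational(-57, 53), Rational(-10, 7))), 2) = Pow(Add(14, Rational(-929, 371)), 2) = Pow(Rational(4265, 371), 2) = Rational(18190225, 137641)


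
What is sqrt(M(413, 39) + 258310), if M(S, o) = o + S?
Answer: sqrt(258762) ≈ 508.69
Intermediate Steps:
M(S, o) = S + o
sqrt(M(413, 39) + 258310) = sqrt((413 + 39) + 258310) = sqrt(452 + 258310) = sqrt(258762)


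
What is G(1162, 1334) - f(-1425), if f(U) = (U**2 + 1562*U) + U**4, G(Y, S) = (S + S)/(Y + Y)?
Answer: -2395717301026733/581 ≈ -4.1234e+12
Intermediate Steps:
G(Y, S) = S/Y (G(Y, S) = (2*S)/((2*Y)) = (2*S)*(1/(2*Y)) = S/Y)
f(U) = U**2 + U**4 + 1562*U
G(1162, 1334) - f(-1425) = 1334/1162 - (-1425)*(1562 - 1425 + (-1425)**3) = 1334*(1/1162) - (-1425)*(1562 - 1425 - 2893640625) = 667/581 - (-1425)*(-2893640488) = 667/581 - 1*4123437695400 = 667/581 - 4123437695400 = -2395717301026733/581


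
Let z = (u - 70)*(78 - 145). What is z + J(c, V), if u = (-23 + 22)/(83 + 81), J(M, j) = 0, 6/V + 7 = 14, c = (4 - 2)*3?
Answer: 769227/164 ≈ 4690.4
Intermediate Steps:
c = 6 (c = 2*3 = 6)
V = 6/7 (V = 6/(-7 + 14) = 6/7 ≈ 0.85714)
u = -1/164 ≈ -0.0060976
z = 769227/164 (z = (-1/164 - 70)*(78 - 145) = -11481/164*(-67) = 769227/164 ≈ 4690.4)
z + J(c, V) = 769227/164 + 0 = 769227/164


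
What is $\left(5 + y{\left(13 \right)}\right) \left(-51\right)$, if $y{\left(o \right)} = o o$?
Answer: $-8874$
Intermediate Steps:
$y{\left(o \right)} = o^{2}$
$\left(5 + y{\left(13 \right)}\right) \left(-51\right) = \left(5 + 13^{2}\right) \left(-51\right) = \left(5 + 169\right) \left(-51\right) = 174 \left(-51\right) = -8874$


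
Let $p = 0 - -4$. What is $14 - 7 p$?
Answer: $-14$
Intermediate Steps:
$p = 4$ ($p = 0 + 4 = 4$)
$14 - 7 p = 14 - 28 = -14$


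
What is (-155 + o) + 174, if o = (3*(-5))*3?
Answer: -26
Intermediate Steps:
o = -45 (o = -15*3 = -45)
(-155 + o) + 174 = (-155 - 45) + 174 = -200 + 174 = -26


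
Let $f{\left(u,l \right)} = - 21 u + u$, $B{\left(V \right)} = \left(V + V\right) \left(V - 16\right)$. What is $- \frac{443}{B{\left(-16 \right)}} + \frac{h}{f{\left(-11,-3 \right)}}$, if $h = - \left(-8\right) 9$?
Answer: $- \frac{5933}{56320} \approx -0.10534$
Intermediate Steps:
$B{\left(V \right)} = 2 V \left(-16 + V\right)$
$f{\left(u,l \right)} = - 20 u$
$h = 72$ ($h = \left(-1\right) \left(-72\right) = 72$)
$- \frac{443}{B{\left(-16 \right)}} + \frac{h}{f{\left(-11,-3 \right)}} = - \frac{443}{2 \left(-16\right) \left(-16 - 16\right)} + \frac{72}{\left(-20\right) \left(-11\right)} = - \frac{443}{2 \left(-16\right) \left(-32\right)} + \frac{72}{220} = - \frac{443}{1024} + 72 \cdot \frac{1}{220} = \left(-443\right) \frac{1}{1024} + \frac{18}{55} = - \frac{443}{1024} + \frac{18}{55} = - \frac{5933}{56320}$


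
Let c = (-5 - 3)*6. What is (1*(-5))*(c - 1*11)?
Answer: 295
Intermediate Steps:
c = -48 (c = -8*6 = -48)
(1*(-5))*(c - 1*11) = (1*(-5))*(-48 - 1*11) = -5*(-48 - 11) = -5*(-59) = 295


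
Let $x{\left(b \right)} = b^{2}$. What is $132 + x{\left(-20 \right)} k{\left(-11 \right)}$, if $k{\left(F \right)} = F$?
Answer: $-4268$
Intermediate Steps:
$132 + x{\left(-20 \right)} k{\left(-11 \right)} = 132 + \left(-20\right)^{2} \left(-11\right) = 132 + 400 \left(-11\right) = 132 - 4400 = -4268$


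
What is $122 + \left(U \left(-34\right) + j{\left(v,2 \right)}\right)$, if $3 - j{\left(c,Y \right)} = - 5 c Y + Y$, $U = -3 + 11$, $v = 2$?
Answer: $-129$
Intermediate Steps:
$U = 8$
$j{\left(c,Y \right)} = 3 - Y + 5 Y c$ ($j{\left(c,Y \right)} = 3 - \left(- 5 c Y + Y\right) = 3 - \left(- 5 Y c + Y\right) = 3 - \left(Y - 5 Y c\right) = 3 + \left(- Y + 5 Y c\right) = 3 - Y + 5 Y c$)
$122 + \left(U \left(-34\right) + j{\left(v,2 \right)}\right) = 122 + \left(8 \left(-34\right) + \left(3 - 2 + 5 \cdot 2 \cdot 2\right)\right) = 122 + \left(-272 + \left(3 - 2 + 20\right)\right) = 122 + \left(-272 + 21\right) = 122 - 251 = -129$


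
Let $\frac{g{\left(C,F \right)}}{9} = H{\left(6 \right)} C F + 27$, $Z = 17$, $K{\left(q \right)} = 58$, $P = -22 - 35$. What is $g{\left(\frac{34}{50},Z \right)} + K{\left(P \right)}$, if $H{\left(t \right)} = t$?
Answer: $\frac{23131}{25} \approx 925.24$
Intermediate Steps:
$P = -57$
$g{\left(C,F \right)} = 243 + 54 C F$ ($g{\left(C,F \right)} = 9 \left(6 C F + 27\right) = 9 \left(27 + 6 C F\right) = 243 + 54 C F$)
$g{\left(\frac{34}{50},Z \right)} + K{\left(P \right)} = \left(243 + 54 \cdot \frac{34}{50} \cdot 17\right) + 58 = \left(243 + 54 \cdot 34 \cdot \frac{1}{50} \cdot 17\right) + 58 = \left(243 + 54 \cdot \frac{17}{25} \cdot 17\right) + 58 = \left(243 + \frac{15606}{25}\right) + 58 = \frac{21681}{25} + 58 = \frac{23131}{25}$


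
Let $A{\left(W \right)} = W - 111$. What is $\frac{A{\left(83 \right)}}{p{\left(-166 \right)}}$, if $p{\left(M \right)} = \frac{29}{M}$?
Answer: $\frac{4648}{29} \approx 160.28$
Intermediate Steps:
$A{\left(W \right)} = -111 + W$
$\frac{A{\left(83 \right)}}{p{\left(-166 \right)}} = \frac{-111 + 83}{29 \frac{1}{-166}} = - \frac{28}{29 \left(- \frac{1}{166}\right)} = - \frac{28}{- \frac{29}{166}} = \left(-28\right) \left(- \frac{166}{29}\right) = \frac{4648}{29}$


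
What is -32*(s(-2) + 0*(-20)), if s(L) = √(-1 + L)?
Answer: -32*I*√3 ≈ -55.426*I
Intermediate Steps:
-32*(s(-2) + 0*(-20)) = -32*(√(-1 - 2) + 0*(-20)) = -32*(√(-3) + 0) = -32*(I*√3 + 0) = -32*I*√3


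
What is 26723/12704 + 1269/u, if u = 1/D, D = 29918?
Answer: 482319353891/12704 ≈ 3.7966e+7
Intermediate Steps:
u = 1/29918 ≈ 3.3425e-5
26723/12704 + 1269/u = 26723/12704 + 1269/(1/29918) = 26723*(1/12704) + 1269*29918 = 26723/12704 + 37965942 = 482319353891/12704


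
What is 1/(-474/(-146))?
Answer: 73/237 ≈ 0.30802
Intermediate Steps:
1/(-474/(-146)) = 1/(-474*(-1/146)) = 1/(237/73) = 73/237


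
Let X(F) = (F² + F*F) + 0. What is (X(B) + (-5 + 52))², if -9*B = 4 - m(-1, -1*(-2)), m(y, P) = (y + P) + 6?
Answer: 180625/81 ≈ 2229.9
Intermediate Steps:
m(y, P) = 6 + P + y (m(y, P) = (P + y) + 6 = 6 + P + y)
B = ⅓ (B = -(4 - (6 - 1*(-2) - 1))/9 = -(4 - (6 + 2 - 1))/9 = -(4 - 1*7)/9 = -(4 - 7)/9 = -⅑*(-3) = ⅓ ≈ 0.33333)
X(F) = 2*F² (X(F) = (F² + F²) + 0 = 2*F² + 0 = 2*F²)
(X(B) + (-5 + 52))² = (2*(⅓)² + (-5 + 52))² = (2*(⅑) + 47)² = (2/9 + 47)² = (425/9)² = 180625/81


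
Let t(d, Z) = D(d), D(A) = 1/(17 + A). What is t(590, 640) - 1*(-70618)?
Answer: 42865127/607 ≈ 70618.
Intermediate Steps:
t(d, Z) = 1/(17 + d)
t(590, 640) - 1*(-70618) = 1/(17 + 590) - 1*(-70618) = 1/607 + 70618 = 42865127/607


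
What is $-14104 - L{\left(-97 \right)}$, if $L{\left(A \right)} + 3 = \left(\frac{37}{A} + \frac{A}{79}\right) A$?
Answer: $- \frac{1126311}{79} \approx -14257.0$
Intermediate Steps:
$L{\left(A \right)} = -3 + A \left(\frac{37}{A} + \frac{A}{79}\right)$ ($L{\left(A \right)} = -3 + \left(\frac{37}{A} + \frac{A}{79}\right) A = -3 + A \left(\frac{37}{A} + \frac{A}{79}\right)$)
$-14104 - L{\left(-97 \right)} = -14104 - \left(34 + \frac{\left(-97\right)^{2}}{79}\right) = -14104 - \left(34 + \frac{1}{79} \cdot 9409\right) = -14104 - \left(34 + \frac{9409}{79}\right) = -14104 - \frac{12095}{79} = - \frac{1126311}{79}$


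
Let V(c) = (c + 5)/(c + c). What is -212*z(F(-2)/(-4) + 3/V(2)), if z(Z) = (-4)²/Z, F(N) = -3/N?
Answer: -189952/75 ≈ -2532.7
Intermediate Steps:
V(c) = (5 + c)/(2*c) (V(c) = (5 + c)/((2*c)) = (5 + c)*(1/(2*c)) = (5 + c)/(2*c))
z(Z) = 16/Z
-212*z(F(-2)/(-4) + 3/V(2)) = -3392/(-3/(-2)/(-4) + 3/(((½)*(5 + 2)/2))) = -3392/(-3*(-½)*(-¼) + 3/(((½)*(½)*7))) = -3392/((3/2)*(-¼) + 3/(7/4)) = -3392/(-3/8 + 3*(4/7)) = -3392/(-3/8 + 12/7) = -3392/75/56 = -3392*56/75 = -212*896/75 = -189952/75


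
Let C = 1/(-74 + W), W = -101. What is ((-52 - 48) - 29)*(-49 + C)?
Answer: 1106304/175 ≈ 6321.7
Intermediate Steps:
C = -1/175 (C = 1/(-74 - 101) = 1/(-175) = -1/175 ≈ -0.0057143)
((-52 - 48) - 29)*(-49 + C) = ((-52 - 48) - 29)*(-49 - 1/175) = (-100 - 29)*(-8576/175) = -129*(-8576/175) = 1106304/175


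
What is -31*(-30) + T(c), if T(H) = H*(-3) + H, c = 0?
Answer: 930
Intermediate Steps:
T(H) = -2*H (T(H) = -3*H + H = -2*H)
-31*(-30) + T(c) = -31*(-30) - 2*0 = 930 + 0 = 930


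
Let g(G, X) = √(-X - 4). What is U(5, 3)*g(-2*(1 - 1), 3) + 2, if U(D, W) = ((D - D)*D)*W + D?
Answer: 2 + 5*I*√7 ≈ 2.0 + 13.229*I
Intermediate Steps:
U(D, W) = D (U(D, W) = (0*D)*W + D = 0*W + D = 0 + D = D)
g(G, X) = √(-4 - X)
U(5, 3)*g(-2*(1 - 1), 3) + 2 = 5*√(-4 - 1*3) + 2 = 5*√(-4 - 3) + 2 = 5*√(-7) + 2 = 5*(I*√7) + 2 = 5*I*√7 + 2 = 2 + 5*I*√7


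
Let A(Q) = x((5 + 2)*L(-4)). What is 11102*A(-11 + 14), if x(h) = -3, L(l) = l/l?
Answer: -33306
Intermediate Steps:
L(l) = 1
A(Q) = -3
11102*A(-11 + 14) = 11102*(-3) = -33306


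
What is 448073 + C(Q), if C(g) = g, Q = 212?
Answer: 448285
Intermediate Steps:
448073 + C(Q) = 448073 + 212 = 448285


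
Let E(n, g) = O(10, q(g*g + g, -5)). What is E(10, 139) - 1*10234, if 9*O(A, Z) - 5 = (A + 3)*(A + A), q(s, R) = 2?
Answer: -91841/9 ≈ -10205.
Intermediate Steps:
O(A, Z) = 5/9 + 2*A*(3 + A)/9 (O(A, Z) = 5/9 + ((A + 3)*(A + A))/9 = 5/9 + ((3 + A)*(2*A))/9 = 5/9 + (2*A*(3 + A))/9 = 5/9 + 2*A*(3 + A)/9)
E(n, g) = 265/9 (E(n, g) = 5/9 + (⅔)*10 + (2/9)*10² = 5/9 + 20/3 + (2/9)*100 = 5/9 + 20/3 + 200/9 = 265/9)
E(10, 139) - 1*10234 = 265/9 - 1*10234 = 265/9 - 10234 = -91841/9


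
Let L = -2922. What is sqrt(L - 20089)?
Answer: I*sqrt(23011) ≈ 151.69*I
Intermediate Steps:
sqrt(L - 20089) = sqrt(-2922 - 20089) = sqrt(-23011) = I*sqrt(23011)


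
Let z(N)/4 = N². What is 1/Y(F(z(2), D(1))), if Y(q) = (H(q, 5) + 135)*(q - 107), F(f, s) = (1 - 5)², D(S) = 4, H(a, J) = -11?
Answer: -1/11284 ≈ -8.8621e-5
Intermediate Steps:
z(N) = 4*N²
F(f, s) = 16 (F(f, s) = (-4)² = 16)
Y(q) = -13268 + 124*q (Y(q) = (-11 + 135)*(q - 107) = 124*(-107 + q) = -13268 + 124*q)
1/Y(F(z(2), D(1))) = 1/(-13268 + 124*16) = 1/(-13268 + 1984) = 1/(-11284) = -1/11284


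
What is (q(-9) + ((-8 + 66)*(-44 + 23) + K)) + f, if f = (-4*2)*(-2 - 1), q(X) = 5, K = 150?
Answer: -1039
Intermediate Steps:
f = 24 (f = -8*(-3) = 24)
(q(-9) + ((-8 + 66)*(-44 + 23) + K)) + f = (5 + ((-8 + 66)*(-44 + 23) + 150)) + 24 = (5 + (58*(-21) + 150)) + 24 = (5 + (-1218 + 150)) + 24 = (5 - 1068) + 24 = -1063 + 24 = -1039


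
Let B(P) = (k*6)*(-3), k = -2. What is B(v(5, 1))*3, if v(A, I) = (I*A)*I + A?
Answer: 108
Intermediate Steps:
v(A, I) = A + A*I**2 (v(A, I) = (A*I)*I + A = A*I**2 + A = A + A*I**2)
B(P) = 36 (B(P) = -2*6*(-3) = -12*(-3) = 36)
B(v(5, 1))*3 = 36*3 = 108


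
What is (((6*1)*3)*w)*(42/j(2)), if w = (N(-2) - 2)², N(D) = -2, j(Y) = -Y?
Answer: -6048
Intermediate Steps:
w = 16 (w = (-2 - 2)² = (-4)² = 16)
(((6*1)*3)*w)*(42/j(2)) = (((6*1)*3)*16)*(42/((-1*2))) = ((6*3)*16)*(42/(-2)) = (18*16)*(42*(-½)) = 288*(-21) = -6048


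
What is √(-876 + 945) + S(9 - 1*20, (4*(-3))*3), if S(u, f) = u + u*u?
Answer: 110 + √69 ≈ 118.31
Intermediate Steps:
S(u, f) = u + u²
√(-876 + 945) + S(9 - 1*20, (4*(-3))*3) = √(-876 + 945) + (9 - 1*20)*(1 + (9 - 1*20)) = √69 + (9 - 20)*(1 + (9 - 20)) = √69 - 11*(1 - 11) = √69 - 11*(-10) = √69 + 110 = 110 + √69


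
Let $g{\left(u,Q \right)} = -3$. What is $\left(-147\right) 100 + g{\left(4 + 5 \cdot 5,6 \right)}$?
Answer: $-14703$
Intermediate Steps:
$\left(-147\right) 100 + g{\left(4 + 5 \cdot 5,6 \right)} = \left(-147\right) 100 - 3 = -14700 - 3 = -14703$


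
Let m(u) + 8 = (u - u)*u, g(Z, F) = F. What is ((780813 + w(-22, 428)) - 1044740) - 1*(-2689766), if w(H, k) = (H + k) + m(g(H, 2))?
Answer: 2426237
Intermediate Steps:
m(u) = -8 (m(u) = -8 + (u - u)*u = -8 + 0*u = -8 + 0 = -8)
w(H, k) = -8 + H + k (w(H, k) = (H + k) - 8 = -8 + H + k)
((780813 + w(-22, 428)) - 1044740) - 1*(-2689766) = ((780813 + (-8 - 22 + 428)) - 1044740) - 1*(-2689766) = ((780813 + 398) - 1044740) + 2689766 = (781211 - 1044740) + 2689766 = -263529 + 2689766 = 2426237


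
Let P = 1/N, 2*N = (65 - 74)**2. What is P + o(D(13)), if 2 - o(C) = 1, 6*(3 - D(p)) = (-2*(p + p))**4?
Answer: 83/81 ≈ 1.0247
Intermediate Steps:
N = 81/2 (N = (65 - 74)**2/2 = (1/2)*(-9)**2 = (1/2)*81 = 81/2 ≈ 40.500)
D(p) = 3 - 128*p**4/3 (D(p) = 3 - 16*(p + p)**4/6 = 3 - 256*p**4/6 = 3 - 128*p**4/3)
o(C) = 1 (o(C) = 2 - 1*1 = 2 - 1 = 1)
P = 2/81 (P = 1/(81/2) = 2/81 ≈ 0.024691)
P + o(D(13)) = 2/81 + 1 = 83/81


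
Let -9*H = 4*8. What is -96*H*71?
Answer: 72704/3 ≈ 24235.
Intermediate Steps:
H = -32/9 (H = -4*8/9 = -⅑*32 = -32/9 ≈ -3.5556)
-96*H*71 = -96*(-32/9)*71 = (1024/3)*71 = 72704/3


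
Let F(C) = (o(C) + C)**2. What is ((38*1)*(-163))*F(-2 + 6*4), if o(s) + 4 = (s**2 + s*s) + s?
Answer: -6293500416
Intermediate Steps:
o(s) = -4 + s + 2*s**2 (o(s) = -4 + ((s**2 + s*s) + s) = -4 + ((s**2 + s**2) + s) = -4 + (2*s**2 + s) = -4 + (s + 2*s**2) = -4 + s + 2*s**2)
F(C) = (-4 + 2*C + 2*C**2)**2 (F(C) = ((-4 + C + 2*C**2) + C)**2 = (-4 + 2*C + 2*C**2)**2)
((38*1)*(-163))*F(-2 + 6*4) = ((38*1)*(-163))*(4*(-2 + (-2 + 6*4) + (-2 + 6*4)**2)**2) = (38*(-163))*(4*(-2 + (-2 + 24) + (-2 + 24)**2)**2) = -24776*(-2 + 22 + 22**2)**2 = -24776*(-2 + 22 + 484)**2 = -24776*504**2 = -24776*254016 = -6194*1016064 = -6293500416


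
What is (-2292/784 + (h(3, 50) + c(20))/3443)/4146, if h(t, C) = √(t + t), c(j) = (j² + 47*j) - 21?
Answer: -1714315/2797836888 + √6/14274678 ≈ -0.00061256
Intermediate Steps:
c(j) = -21 + j² + 47*j
h(t, C) = √2*√t (h(t, C) = √(2*t) = √2*√t)
(-2292/784 + (h(3, 50) + c(20))/3443)/4146 = (-2292/784 + (√2*√3 + (-21 + 20² + 47*20))/3443)/4146 = (-2292*1/784 + (√6 + (-21 + 400 + 940))*(1/3443))*(1/4146) = (-573/196 + (√6 + 1319)*(1/3443))*(1/4146) = (-573/196 + (1319 + √6)*(1/3443))*(1/4146) = (-573/196 + (1319/3443 + √6/3443))*(1/4146) = (-1714315/674828 + √6/3443)*(1/4146) = -1714315/2797836888 + √6/14274678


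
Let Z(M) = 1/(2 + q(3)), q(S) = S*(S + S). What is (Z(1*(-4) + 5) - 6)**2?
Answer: 14161/400 ≈ 35.402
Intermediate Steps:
q(S) = 2*S**2 (q(S) = S*(2*S) = 2*S**2)
Z(M) = 1/20 (Z(M) = 1/(2 + 2*3**2) = 1/(2 + 2*9) = 1/(2 + 18) = 1/20)
(Z(1*(-4) + 5) - 6)**2 = (1/20 - 6)**2 = (-119/20)**2 = 14161/400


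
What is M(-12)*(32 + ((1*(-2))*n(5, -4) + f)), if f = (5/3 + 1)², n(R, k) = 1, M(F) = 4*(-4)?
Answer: -5344/9 ≈ -593.78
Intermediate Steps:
M(F) = -16
f = 64/9 (f = (5*(⅓) + 1)² = (5/3 + 1)² = (8/3)² = 64/9 ≈ 7.1111)
M(-12)*(32 + ((1*(-2))*n(5, -4) + f)) = -16*(32 + ((1*(-2))*1 + 64/9)) = -16*(32 + (-2*1 + 64/9)) = -16*(32 + (-2 + 64/9)) = -16*(32 + 46/9) = -16*334/9 = -5344/9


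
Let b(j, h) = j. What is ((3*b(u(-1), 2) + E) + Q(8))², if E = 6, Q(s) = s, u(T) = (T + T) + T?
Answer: 25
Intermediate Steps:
u(T) = 3*T (u(T) = 2*T + T = 3*T)
((3*b(u(-1), 2) + E) + Q(8))² = ((3*(3*(-1)) + 6) + 8)² = ((3*(-3) + 6) + 8)² = ((-9 + 6) + 8)² = (-3 + 8)² = 5² = 25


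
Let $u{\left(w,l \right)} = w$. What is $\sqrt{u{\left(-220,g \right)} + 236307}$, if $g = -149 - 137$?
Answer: $\sqrt{236087} \approx 485.89$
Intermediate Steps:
$g = -286$ ($g = -149 - 137 = -286$)
$\sqrt{u{\left(-220,g \right)} + 236307} = \sqrt{-220 + 236307} = \sqrt{236087}$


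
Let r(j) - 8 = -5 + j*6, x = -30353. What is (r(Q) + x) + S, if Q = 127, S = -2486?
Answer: -32074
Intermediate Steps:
r(j) = 3 + 6*j (r(j) = 8 + (-5 + j*6) = 8 + (-5 + 6*j) = 3 + 6*j)
(r(Q) + x) + S = ((3 + 6*127) - 30353) - 2486 = ((3 + 762) - 30353) - 2486 = (765 - 30353) - 2486 = -29588 - 2486 = -32074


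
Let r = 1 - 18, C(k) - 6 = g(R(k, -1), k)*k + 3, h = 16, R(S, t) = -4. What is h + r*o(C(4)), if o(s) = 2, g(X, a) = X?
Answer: -18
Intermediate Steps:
C(k) = 9 - 4*k (C(k) = 6 + (-4*k + 3) = 6 + (3 - 4*k) = 9 - 4*k)
r = -17
h + r*o(C(4)) = 16 - 17*2 = 16 - 34 = -18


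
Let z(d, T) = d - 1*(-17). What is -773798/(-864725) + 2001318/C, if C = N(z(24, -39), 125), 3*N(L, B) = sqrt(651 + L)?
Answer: 773798/864725 + 3001977*sqrt(173)/173 ≈ 2.2824e+5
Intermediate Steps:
z(d, T) = 17 + d (z(d, T) = d + 17 = 17 + d)
N(L, B) = sqrt(651 + L)/3
C = 2*sqrt(173)/3 (C = sqrt(651 + (17 + 24))/3 = sqrt(651 + 41)/3 = sqrt(692)/3 = (2*sqrt(173))/3 = 2*sqrt(173)/3 ≈ 8.7686)
-773798/(-864725) + 2001318/C = -773798/(-864725) + 2001318/((2*sqrt(173)/3)) = -773798*(-1/864725) + 2001318*(3*sqrt(173)/346) = 773798/864725 + 3001977*sqrt(173)/173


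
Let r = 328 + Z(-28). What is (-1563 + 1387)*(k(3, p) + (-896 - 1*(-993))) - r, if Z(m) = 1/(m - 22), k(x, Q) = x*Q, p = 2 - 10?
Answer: -658799/50 ≈ -13176.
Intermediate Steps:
p = -8
k(x, Q) = Q*x
Z(m) = 1/(-22 + m)
r = 16399/50 (r = 328 + 1/(-22 - 28) = 328 + 1/(-50) = 328 - 1/50 = 16399/50 ≈ 327.98)
(-1563 + 1387)*(k(3, p) + (-896 - 1*(-993))) - r = (-1563 + 1387)*(-8*3 + (-896 - 1*(-993))) - 1*16399/50 = -176*(-24 + (-896 + 993)) - 16399/50 = -176*(-24 + 97) - 16399/50 = -176*73 - 16399/50 = -12848 - 16399/50 = -658799/50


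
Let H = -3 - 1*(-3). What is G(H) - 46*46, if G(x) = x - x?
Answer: -2116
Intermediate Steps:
H = 0 (H = -3 + 3 = 0)
G(x) = 0
G(H) - 46*46 = 0 - 46*46 = 0 - 2116 = -2116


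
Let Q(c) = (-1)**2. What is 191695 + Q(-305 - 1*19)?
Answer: 191696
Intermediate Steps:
Q(c) = 1
191695 + Q(-305 - 1*19) = 191695 + 1 = 191696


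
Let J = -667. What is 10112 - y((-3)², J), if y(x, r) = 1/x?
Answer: 91007/9 ≈ 10112.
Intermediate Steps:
10112 - y((-3)², J) = 10112 - 1/((-3)²) = 10112 - 1/9 = 10112 - 1*⅑ = 10112 - ⅑ = 91007/9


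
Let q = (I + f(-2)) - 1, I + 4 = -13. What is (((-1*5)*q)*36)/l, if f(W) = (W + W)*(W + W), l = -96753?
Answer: -120/32251 ≈ -0.0037208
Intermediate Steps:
I = -17 (I = -4 - 13 = -17)
f(W) = 4*W² (f(W) = (2*W)*(2*W) = 4*W²)
q = -2 (q = (-17 + 4*(-2)²) - 1 = (-17 + 4*4) - 1 = (-17 + 16) - 1 = -1 - 1 = -2)
(((-1*5)*q)*36)/l = ((-1*5*(-2))*36)/(-96753) = (-5*(-2)*36)*(-1/96753) = (10*36)*(-1/96753) = 360*(-1/96753) = -120/32251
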